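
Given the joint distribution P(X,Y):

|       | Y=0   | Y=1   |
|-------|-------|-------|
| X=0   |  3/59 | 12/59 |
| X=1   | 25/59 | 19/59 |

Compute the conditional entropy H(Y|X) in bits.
0.9193 bits

H(Y|X) = H(X,Y) - H(X)

H(X,Y) = -Σ_{x,y} P(x,y) log₂ P(x,y). Per-cell terms -P(x,y)·log₂P(x,y):
  X=0: 0.21853, 0.46732
  X=1: 0.52491, 0.52643
Sum of the 4 terms: H(X,Y) = 1.7372 bits

Marginal of X (row sums):
  P(X=0) = 3/59 + 12/59 = 15/59
  P(X=1) = 25/59 + 19/59 = 44/59
H(X) = -[(15/59)·log₂(15/59) + (44/59)·log₂(44/59)]
  = 0.50231 + 0.31562 = 0.8179 bits

H(Y|X) = H(X,Y) - H(X) = 1.7372 - 0.8179 = 0.9193 bits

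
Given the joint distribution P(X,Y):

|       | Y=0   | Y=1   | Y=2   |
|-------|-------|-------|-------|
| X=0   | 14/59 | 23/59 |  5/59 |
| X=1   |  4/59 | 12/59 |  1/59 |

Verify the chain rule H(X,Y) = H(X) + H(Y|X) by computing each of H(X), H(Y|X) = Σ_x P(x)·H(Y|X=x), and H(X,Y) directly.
H(X) = 0.8663 bits, H(Y|X) = 1.2880 bits, H(X,Y) = 2.1543 bits

Marginal of X (row sums):
  P(X=0) = 14/59 + 23/59 + 5/59 = 42/59
  P(X=1) = 4/59 + 12/59 + 1/59 = 17/59
H(X) = -[(42/59)·log₂(42/59) + (17/59)·log₂(17/59)]
  = 0.34905 + 0.51726 = 0.8663 bits

H(Y|X) = Σ_x P(x)·H(Y|X=x):
  X=0: P(X=0) = 42/59, P(Y|X=0) = (1/3, 23/42, 5/42) → H(Y|X=0) = 1.36959
  X=1: P(X=1) = 17/59, P(Y|X=1) = (4/17, 12/17, 1/17) → H(Y|X=1) = 1.08631
H(Y|X) = (42/59)·1.36959 + (17/59)·1.08631 = 1.2880 bits

H(X,Y) = -Σ_{x,y} P(x,y) log₂ P(x,y). Per-cell terms -P(x,y)·log₂P(x,y):
  X=0: 0.49244, 0.52981, 0.30176
  X=1: 0.26323, 0.46732, 0.09971
Sum of the 6 terms: H(X,Y) = 2.1543 bits

Chain rule check:
  H(X) + H(Y|X) = 0.8663 + 1.2880 = 2.1543 bits
  H(X,Y) = 2.1543 bits
✓ Chain rule verified.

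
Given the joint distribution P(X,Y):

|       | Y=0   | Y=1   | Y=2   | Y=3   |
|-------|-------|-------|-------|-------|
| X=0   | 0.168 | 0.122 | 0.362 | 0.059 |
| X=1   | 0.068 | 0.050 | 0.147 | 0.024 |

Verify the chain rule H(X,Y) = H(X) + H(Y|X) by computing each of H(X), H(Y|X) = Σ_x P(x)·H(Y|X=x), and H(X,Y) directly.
H(X) = 0.8674 bits, H(Y|X) = 1.7223 bits, H(X,Y) = 2.5898 bits

Marginal of X (row sums):
  P(X=0) = 0.168 + 0.122 + 0.362 + 0.059 = 0.711
  P(X=1) = 0.068 + 0.050 + 0.147 + 0.024 = 0.289
H(X) = -[0.711·log₂(0.711) + 0.289·log₂(0.289)]
  = 0.349868 + 0.517558 = 0.8674 bits

H(Y|X) = Σ_x P(x)·H(Y|X=x):
  X=0: P(X=0) = 0.711, P(Y|X=0) = (56/237, 122/711, 362/711, 59/711) → H(Y|X=0) = 1.721977
  X=1: P(X=1) = 0.289, P(Y|X=1) = (4/17, 50/289, 147/289, 24/289) → H(Y|X=1) = 1.723261
H(Y|X) = 0.711·1.721977 + 0.289·1.723261 = 1.7223 bits

H(X,Y) = -Σ_{x,y} P(x,y) log₂ P(x,y). Per-cell terms -P(x,y)·log₂P(x,y):
  X=0: 0.432342, 0.370276, 0.530670, 0.240905
  X=1: 0.263726, 0.216096, 0.406618, 0.129140
Sum of the 8 terms: H(X,Y) = 2.5898 bits

Chain rule check:
  H(X) + H(Y|X) = 0.8674 + 1.7223 = 2.5897 bits
  H(X,Y) = 2.5898 bits
✓ Chain rule verified (Δ = 0.0001 is 4-dp rounding noise: each of the three values was rounded independently).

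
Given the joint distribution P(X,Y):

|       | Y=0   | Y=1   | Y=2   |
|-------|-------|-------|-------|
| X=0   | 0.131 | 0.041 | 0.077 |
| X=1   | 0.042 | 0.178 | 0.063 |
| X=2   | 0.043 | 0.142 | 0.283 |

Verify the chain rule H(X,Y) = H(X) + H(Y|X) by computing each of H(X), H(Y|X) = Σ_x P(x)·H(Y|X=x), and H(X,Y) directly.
H(X) = 1.5275 bits, H(Y|X) = 1.3275 bits, H(X,Y) = 2.8549 bits

Marginal of X (row sums):
  P(X=0) = 0.131 + 0.041 + 0.077 = 0.249
  P(X=1) = 0.042 + 0.178 + 0.063 = 0.283
  P(X=2) = 0.043 + 0.142 + 0.283 = 0.468
H(X) = -[0.249·log₂(0.249) + 0.283·log₂(0.283) + 0.468·log₂(0.468)]
  = 0.499440 + 0.515379 + 0.512656 = 1.5275 bits

H(Y|X) = Σ_x P(x)·H(Y|X=x):
  X=0: P(X=0) = 0.249, P(Y|X=0) = (131/249, 41/249, 77/249) → H(Y|X=0) = 1.439598
  X=1: P(X=1) = 0.283, P(Y|X=1) = (42/283, 178/283, 63/283) → H(Y|X=1) = 1.311702
  X=2: P(X=2) = 0.468, P(Y|X=2) = (43/468, 71/234, 283/468) → H(Y|X=2) = 1.277348
H(Y|X) = 0.249·1.439598 + 0.283·1.311702 + 0.468·1.277348 = 1.3275 bits

H(X,Y) = -Σ_{x,y} P(x,y) log₂ P(x,y). Per-cell terms -P(x,y)·log₂P(x,y):
  X=0: 0.384139, 0.188938, 0.284823
  X=1: 0.192086, 0.443229, 0.251276
  X=2: 0.195199, 0.399877, 0.515379
Sum of the 9 terms: H(X,Y) = 2.8549 bits

Chain rule check:
  H(X) + H(Y|X) = 1.5275 + 1.3275 = 2.8550 bits
  H(X,Y) = 2.8549 bits
✓ Chain rule verified (Δ = 0.0001 is 4-dp rounding noise: each of the three values was rounded independently).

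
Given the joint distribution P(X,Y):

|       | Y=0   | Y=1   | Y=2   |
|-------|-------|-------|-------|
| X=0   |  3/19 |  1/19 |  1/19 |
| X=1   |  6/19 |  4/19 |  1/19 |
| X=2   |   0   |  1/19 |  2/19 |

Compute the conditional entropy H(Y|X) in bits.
1.2712 bits

H(Y|X) = H(X,Y) - H(X)

H(X,Y) = -Σ_{x,y} P(x,y) log₂ P(x,y). Per-cell terms -P(x,y)·log₂P(x,y):
  X=0: 0.420468, 0.223575, 0.223575
  X=1: 0.525147, 0.473248, 0.223575
  X=2: 0.000000, 0.223575, 0.341887
  (cells with P = 0 contribute 0)
Sum of the 9 terms: H(X,Y) = 2.65505 bits

Marginal of X (row sums):
  P(X=0) = 3/19 + 1/19 + 1/19 = 5/19
  P(X=1) = 6/19 + 4/19 + 1/19 = 11/19
  P(X=2) = 0 + 1/19 + 2/19 = 3/19
H(X) = -[(5/19)·log₂(5/19) + (11/19)·log₂(11/19) + (3/19)·log₂(3/19)]
  = 0.506842 + 0.456498 + 0.420468 = 1.38381 bits

H(Y|X) = H(X,Y) - H(X) = 2.65505 - 1.38381 = 1.2712 bits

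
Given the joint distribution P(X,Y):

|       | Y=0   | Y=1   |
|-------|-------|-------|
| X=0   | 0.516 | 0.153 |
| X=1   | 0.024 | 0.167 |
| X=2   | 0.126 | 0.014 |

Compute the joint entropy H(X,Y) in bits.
1.9301 bits

H(X,Y) = -Σ_{x,y} P(x,y) log₂ P(x,y). Per-cell terms -P(x,y)·log₂P(x,y):
  X=0: 0.4926, 0.4144
  X=1: 0.1291, 0.4312
  X=2: 0.3766, 0.0862
Sum of the 6 terms: H(X,Y) = 1.9301 bits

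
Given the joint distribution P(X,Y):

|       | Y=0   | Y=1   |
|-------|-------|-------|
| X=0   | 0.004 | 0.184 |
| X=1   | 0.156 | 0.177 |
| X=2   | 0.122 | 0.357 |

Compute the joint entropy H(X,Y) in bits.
2.2423 bits

H(X,Y) = -Σ_{x,y} P(x,y) log₂ P(x,y). Per-cell terms -P(x,y)·log₂P(x,y):
  X=0: 0.03186, 0.44937
  X=1: 0.41814, 0.44218
  X=2: 0.37028, 0.53050
Sum of the 6 terms: H(X,Y) = 2.2423 bits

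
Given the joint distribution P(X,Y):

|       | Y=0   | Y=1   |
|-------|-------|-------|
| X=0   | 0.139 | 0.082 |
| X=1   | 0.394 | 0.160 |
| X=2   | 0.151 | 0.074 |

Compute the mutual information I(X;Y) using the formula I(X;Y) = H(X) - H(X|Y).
0.0037 bits

I(X;Y) = H(X) - H(X|Y)

Marginal of X (row sums):
  P(X=0) = 0.139 + 0.082 = 0.221
  P(X=1) = 0.394 + 0.160 = 0.554
  P(X=2) = 0.151 + 0.074 = 0.225
H(X) = -[0.221·log₂(0.221) + 0.554·log₂(0.554) + 0.225·log₂(0.225)]
  = 0.48131 + 0.47203 + 0.48420 = 1.43754 bits

Marginal of Y (column sums):
  P(Y=0) = 0.139 + 0.394 + 0.151 = 0.684
  P(Y=1) = 0.082 + 0.160 + 0.074 = 0.316
H(X|Y) = Σ_y P(y)·H(X|Y=y):
  Y=0: P(Y=0) = 0.684, P(X|Y=0) = (139/684, 197/342, 151/684) → H(X|Y=0) = 1.40671
  Y=1: P(Y=1) = 0.316, P(X|Y=1) = (41/158, 40/79, 37/158) → H(X|Y=1) = 1.49262
H(X|Y) = 0.684·1.40671 + 0.316·1.49262 = 1.43386 bits

I(X;Y) = H(X) - H(X|Y) = 1.43754 - 1.43386 = 0.0037 bits

Cross-check via I(X;Y) = H(X) + H(Y) - H(X,Y): computing H(Y) from the column sums and H(X,Y) from the 6 cells in the same way gives H(Y) = 0.89998 bits and H(X,Y) = 2.33384 bits, so
I(X;Y) = 1.43754 + 0.89998 - 2.33384 = 0.0037 bits ✓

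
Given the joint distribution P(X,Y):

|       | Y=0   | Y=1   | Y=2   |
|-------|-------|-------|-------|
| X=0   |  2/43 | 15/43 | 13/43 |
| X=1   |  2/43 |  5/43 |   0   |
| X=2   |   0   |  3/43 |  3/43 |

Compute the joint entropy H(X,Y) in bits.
2.3605 bits

H(X,Y) = -Σ_{x,y} P(x,y) log₂ P(x,y). Per-cell terms -P(x,y)·log₂P(x,y):
  X=0: 0.20587, 0.53001, 0.52176
  X=1: 0.20587, 0.36097, 0.00000
  X=2: 0.00000, 0.26800, 0.26800
  (cells with P = 0 contribute 0)
Sum of the 9 terms: H(X,Y) = 2.3605 bits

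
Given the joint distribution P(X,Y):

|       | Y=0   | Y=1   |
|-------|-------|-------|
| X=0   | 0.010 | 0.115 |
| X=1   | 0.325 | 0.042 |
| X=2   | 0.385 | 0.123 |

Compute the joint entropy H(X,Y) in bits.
2.0464 bits

H(X,Y) = -Σ_{x,y} P(x,y) log₂ P(x,y). Per-cell terms -P(x,y)·log₂P(x,y):
  X=0: 0.0664, 0.3588
  X=1: 0.5270, 0.1921
  X=2: 0.5302, 0.3719
Sum of the 6 terms: H(X,Y) = 2.0464 bits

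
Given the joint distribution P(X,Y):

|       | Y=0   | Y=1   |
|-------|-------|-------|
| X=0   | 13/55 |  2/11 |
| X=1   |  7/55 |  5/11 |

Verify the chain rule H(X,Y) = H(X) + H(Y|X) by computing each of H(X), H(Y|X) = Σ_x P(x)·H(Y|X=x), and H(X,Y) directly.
H(X) = 0.9806 bits, H(Y|X) = 0.8540 bits, H(X,Y) = 1.8346 bits

Marginal of X (row sums):
  P(X=0) = 13/55 + 2/11 = 23/55
  P(X=1) = 7/55 + 5/11 = 32/55
H(X) = -[(23/55)·log₂(23/55) + (32/55)·log₂(32/55)]
  = 0.5260 + 0.4546 = 0.9806 bits

H(Y|X) = Σ_x P(x)·H(Y|X=x):
  X=0: P(X=0) = 23/55, P(Y|X=0) = (13/23, 10/23) → H(Y|X=0) = 0.9877
  X=1: P(X=1) = 32/55, P(Y|X=1) = (7/32, 25/32) → H(Y|X=1) = 0.7579
H(Y|X) = (23/55)·0.9877 + (32/55)·0.7579 = 0.8540 bits

H(X,Y) = -Σ_{x,y} P(x,y) log₂ P(x,y). Per-cell terms -P(x,y)·log₂P(x,y):
  X=0: 0.4919, 0.4472
  X=1: 0.3785, 0.5170
Sum of the 4 terms: H(X,Y) = 1.8346 bits

Chain rule check:
  H(X) + H(Y|X) = 0.9806 + 0.8540 = 1.8346 bits
  H(X,Y) = 1.8346 bits
✓ Chain rule verified.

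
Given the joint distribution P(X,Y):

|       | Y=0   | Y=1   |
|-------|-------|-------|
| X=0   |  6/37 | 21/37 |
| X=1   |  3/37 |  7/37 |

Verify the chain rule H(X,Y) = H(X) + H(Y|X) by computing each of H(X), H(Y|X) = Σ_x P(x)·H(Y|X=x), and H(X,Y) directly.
H(X) = 0.8419 bits, H(Y|X) = 0.7958 bits, H(X,Y) = 1.6377 bits

Marginal of X (row sums):
  P(X=0) = 6/37 + 21/37 = 27/37
  P(X=1) = 3/37 + 7/37 = 10/37
H(X) = -[(27/37)·log₂(27/37) + (10/37)·log₂(10/37)]
  = 0.331710 + 0.510142 = 0.8419 bits

H(Y|X) = Σ_x P(x)·H(Y|X=x):
  X=0: P(X=0) = 27/37, P(Y|X=0) = (2/9, 7/9) → H(Y|X=0) = 0.764205
  X=1: P(X=1) = 10/37, P(Y|X=1) = (3/10, 7/10) → H(Y|X=1) = 0.881291
H(Y|X) = (27/37)·0.764205 + (10/37)·0.881291 = 0.7958 bits

H(X,Y) = -Σ_{x,y} P(x,y) log₂ P(x,y). Per-cell terms -P(x,y)·log₂P(x,y):
  X=0: 0.425593, 0.463780
  X=1: 0.293878, 0.454451
Sum of the 4 terms: H(X,Y) = 1.6377 bits

Chain rule check:
  H(X) + H(Y|X) = 0.8419 + 0.7958 = 1.6377 bits
  H(X,Y) = 1.6377 bits
✓ Chain rule verified.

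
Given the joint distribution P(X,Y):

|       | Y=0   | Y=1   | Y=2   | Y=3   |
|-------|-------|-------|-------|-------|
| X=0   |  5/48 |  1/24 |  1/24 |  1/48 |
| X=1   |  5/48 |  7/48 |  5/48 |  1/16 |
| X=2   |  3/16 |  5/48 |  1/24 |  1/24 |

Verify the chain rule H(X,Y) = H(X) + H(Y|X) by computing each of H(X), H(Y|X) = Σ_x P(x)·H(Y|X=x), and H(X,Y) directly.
H(X) = 1.5284 bits, H(Y|X) = 1.8196 bits, H(X,Y) = 3.3480 bits

Marginal of X (row sums):
  P(X=0) = 5/48 + 1/24 + 1/24 + 1/48 = 5/24
  P(X=1) = 5/48 + 7/48 + 5/48 + 1/16 = 5/12
  P(X=2) = 3/16 + 5/48 + 1/24 + 1/24 = 3/8
H(X) = -[(5/24)·log₂(5/24) + (5/12)·log₂(5/12) + (3/8)·log₂(3/8)]
  = 0.47147 + 0.52626 + 0.53064 = 1.5284 bits

H(Y|X) = Σ_x P(x)·H(Y|X=x):
  X=0: P(X=0) = 5/24, P(Y|X=0) = (1/2, 1/5, 1/5, 1/10) → H(Y|X=0) = 1.76096
  X=1: P(X=1) = 5/12, P(Y|X=1) = (1/4, 7/20, 1/4, 3/20) → H(Y|X=1) = 1.94065
  X=2: P(X=2) = 3/8, P(Y|X=2) = (1/2, 5/18, 1/9, 1/9) → H(Y|X=2) = 1.71776
H(Y|X) = (5/24)·1.76096 + (5/12)·1.94065 + (3/8)·1.71776 = 1.8196 bits

H(X,Y) = -Σ_{x,y} P(x,y) log₂ P(x,y). Per-cell terms -P(x,y)·log₂P(x,y):
  X=0: 0.33990, 0.19104, 0.19104, 0.11635
  X=1: 0.33990, 0.40507, 0.33990, 0.25000
  X=2: 0.45282, 0.33990, 0.19104, 0.19104
Sum of the 12 terms: H(X,Y) = 3.3480 bits

Chain rule check:
  H(X) + H(Y|X) = 1.5284 + 1.8196 = 3.3480 bits
  H(X,Y) = 3.3480 bits
✓ Chain rule verified.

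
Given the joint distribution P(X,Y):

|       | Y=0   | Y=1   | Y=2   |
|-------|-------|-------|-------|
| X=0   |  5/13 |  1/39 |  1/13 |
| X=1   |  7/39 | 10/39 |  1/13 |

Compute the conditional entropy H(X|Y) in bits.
0.7868 bits

H(X|Y) = H(X,Y) - H(Y)

H(X,Y) = -Σ_{x,y} P(x,y) log₂ P(x,y). Per-cell terms -P(x,y)·log₂P(x,y):
  X=0: 0.5301968, 0.1355231, 0.2846492
  X=1: 0.4447777, 0.5034549, 0.2846492
Sum of the 6 terms: H(X,Y) = 2.183251 bits

Marginal of Y (column sums):
  P(Y=0) = 5/13 + 7/39 = 22/39
  P(Y=1) = 1/39 + 10/39 = 11/39
  P(Y=2) = 1/13 + 1/13 = 2/13
H(Y) = -[(22/39)·log₂(22/39) + (11/39)·log₂(11/39) + (2/13)·log₂(2/13)]
  = 0.4659321 + 0.5150173 + 0.4154523 = 1.396402 bits

H(X|Y) = H(X,Y) - H(Y) = 2.183251 - 1.396402 = 0.7868 bits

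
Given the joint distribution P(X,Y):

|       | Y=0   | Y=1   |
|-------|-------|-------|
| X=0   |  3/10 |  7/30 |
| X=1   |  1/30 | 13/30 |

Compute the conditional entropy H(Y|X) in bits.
0.7005 bits

H(Y|X) = H(X,Y) - H(X)

H(X,Y) = -Σ_{x,y} P(x,y) log₂ P(x,y). Per-cell terms -P(x,y)·log₂P(x,y):
  X=0: 0.52109, 0.48989
  X=1: 0.16356, 0.52280
Sum of the 4 terms: H(X,Y) = 1.6973 bits

Marginal of X (row sums):
  P(X=0) = 3/10 + 7/30 = 8/15
  P(X=1) = 1/30 + 13/30 = 7/15
H(X) = -[(8/15)·log₂(8/15) + (7/15)·log₂(7/15)]
  = 0.48367 + 0.51312 = 0.9968 bits

H(Y|X) = H(X,Y) - H(X) = 1.6973 - 0.9968 = 0.7005 bits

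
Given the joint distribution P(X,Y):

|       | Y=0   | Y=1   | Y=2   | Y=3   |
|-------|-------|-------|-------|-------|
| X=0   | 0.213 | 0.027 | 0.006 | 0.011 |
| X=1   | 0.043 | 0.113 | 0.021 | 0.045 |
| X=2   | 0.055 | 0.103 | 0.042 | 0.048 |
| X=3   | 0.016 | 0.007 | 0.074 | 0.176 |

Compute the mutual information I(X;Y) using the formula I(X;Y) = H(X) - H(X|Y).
0.5031 bits

I(X;Y) = H(X) - H(X|Y)

Marginal of X (row sums):
  P(X=0) = 0.213 + 0.027 + 0.006 + 0.011 = 0.257
  P(X=1) = 0.043 + 0.113 + 0.021 + 0.045 = 0.222
  P(X=2) = 0.055 + 0.103 + 0.042 + 0.048 = 0.248
  P(X=3) = 0.016 + 0.007 + 0.074 + 0.176 = 0.273
H(X) = -[0.257·log₂(0.257) + 0.222·log₂(0.222) + 0.248·log₂(0.248) + 0.273·log₂(0.273)]
  = 0.5038 + 0.4820 + 0.4989 + 0.5113 = 1.9960 bits

Marginal of Y (column sums):
  P(Y=0) = 0.213 + 0.043 + 0.055 + 0.016 = 0.327
  P(Y=1) = 0.027 + 0.113 + 0.103 + 0.007 = 0.250
  P(Y=2) = 0.006 + 0.021 + 0.042 + 0.074 = 0.143
  P(Y=3) = 0.011 + 0.045 + 0.048 + 0.176 = 0.280
H(X|Y) = Σ_y P(y)·H(X|Y=y):
  Y=0: P(Y=0) = 0.327, P(X|Y=0) = (71/109, 43/327, 55/327, 16/327) → H(X|Y=0) = 1.4333
  Y=1: P(Y=1) = 0.250, P(X|Y=1) = (27/250, 113/250, 103/250, 7/250) → H(X|Y=1) = 1.5361
  Y=2: P(Y=2) = 0.143, P(X|Y=2) = (6/143, 21/143, 42/143, 74/143) → H(X|Y=2) = 1.6093
  Y=3: P(Y=3) = 0.280, P(X|Y=3) = (11/280, 9/56, 6/35, 22/35) → H(X|Y=3) = 1.4645
H(X|Y) = 0.327·1.4333 + 0.250·1.5361 + 0.143·1.6093 + 0.280·1.4645 = 1.4929 bits

I(X;Y) = H(X) - H(X|Y) = 1.9960 - 1.4929 = 0.5031 bits

Cross-check via I(X;Y) = H(X) + H(Y) - H(X,Y): computing H(Y) from the column sums and H(X,Y) from the 16 cells in the same way gives H(Y) = 1.9428 bits and H(X,Y) = 3.4357 bits, so
I(X;Y) = 1.9960 + 1.9428 - 3.4357 = 0.5031 bits ✓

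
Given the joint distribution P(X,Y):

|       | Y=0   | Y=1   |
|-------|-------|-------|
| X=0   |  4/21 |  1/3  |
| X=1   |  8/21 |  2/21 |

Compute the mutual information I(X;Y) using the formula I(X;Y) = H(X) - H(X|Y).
0.1461 bits

I(X;Y) = H(X) - H(X|Y)

Marginal of X (row sums):
  P(X=0) = 4/21 + 1/3 = 11/21
  P(X=1) = 8/21 + 2/21 = 10/21
H(X) = -[(11/21)·log₂(11/21) + (10/21)·log₂(10/21)]
  = 0.4887 + 0.5097 = 0.9984 bits

Marginal of Y (column sums):
  P(Y=0) = 4/21 + 8/21 = 4/7
  P(Y=1) = 1/3 + 2/21 = 3/7
H(X|Y) = Σ_y P(y)·H(X|Y=y):
  Y=0: P(Y=0) = 4/7, P(X|Y=0) = (1/3, 2/3) → H(X|Y=0) = 0.9183
  Y=1: P(Y=1) = 3/7, P(X|Y=1) = (7/9, 2/9) → H(X|Y=1) = 0.7642
H(X|Y) = (4/7)·0.9183 + (3/7)·0.7642 = 0.8523 bits

I(X;Y) = H(X) - H(X|Y) = 0.9984 - 0.8523 = 0.1461 bits

Cross-check via I(X;Y) = H(X) + H(Y) - H(X,Y): computing H(Y) from the column sums and H(X,Y) from the 4 cells in the same way gives H(Y) = 0.9852 bits and H(X,Y) = 1.8375 bits, so
I(X;Y) = 0.9984 + 0.9852 - 1.8375 = 0.1461 bits ✓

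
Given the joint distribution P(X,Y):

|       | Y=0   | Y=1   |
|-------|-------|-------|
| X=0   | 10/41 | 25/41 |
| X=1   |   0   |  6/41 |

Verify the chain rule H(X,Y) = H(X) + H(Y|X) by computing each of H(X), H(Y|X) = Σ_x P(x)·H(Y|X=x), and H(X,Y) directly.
H(X) = 0.6006 bits, H(Y|X) = 0.7368 bits, H(X,Y) = 1.3374 bits

Marginal of X (row sums):
  P(X=0) = 10/41 + 25/41 = 35/41
  P(X=1) = 0 + 6/41 = 6/41
H(X) = -[(35/41)·log₂(35/41) + (6/41)·log₂(6/41)]
  = 0.1949 + 0.4057 = 0.6006 bits

H(Y|X) = Σ_x P(x)·H(Y|X=x):
  X=0: P(X=0) = 35/41, P(Y|X=0) = (2/7, 5/7) → H(Y|X=0) = 0.8631
  X=1: P(X=1) = 6/41, P(Y|X=1) = (0, 1) → H(Y|X=1) = 0.0000
H(Y|X) = (35/41)·0.8631 + (6/41)·0.0000 = 0.7368 bits

H(X,Y) = -Σ_{x,y} P(x,y) log₂ P(x,y). Per-cell terms -P(x,y)·log₂P(x,y):
  X=0: 0.4965, 0.4352
  X=1: 0.0000, 0.4057
  (cells with P = 0 contribute 0)
Sum of the 4 terms: H(X,Y) = 1.3374 bits

Chain rule check:
  H(X) + H(Y|X) = 0.6006 + 0.7368 = 1.3374 bits
  H(X,Y) = 1.3374 bits
✓ Chain rule verified.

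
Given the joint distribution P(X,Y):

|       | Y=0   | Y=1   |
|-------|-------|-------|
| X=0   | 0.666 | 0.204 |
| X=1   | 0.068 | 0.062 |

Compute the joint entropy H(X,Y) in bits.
1.3708 bits

H(X,Y) = -Σ_{x,y} P(x,y) log₂ P(x,y). Per-cell terms -P(x,y)·log₂P(x,y):
  X=0: 0.390546, 0.467845
  X=1: 0.263726, 0.248718
Sum of the 4 terms: H(X,Y) = 1.3708 bits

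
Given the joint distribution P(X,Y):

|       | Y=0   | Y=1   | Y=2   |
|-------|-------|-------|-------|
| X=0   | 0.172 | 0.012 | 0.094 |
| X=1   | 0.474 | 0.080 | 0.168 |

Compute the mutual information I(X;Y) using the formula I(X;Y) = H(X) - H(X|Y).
0.0145 bits

I(X;Y) = H(X) - H(X|Y)

Marginal of X (row sums):
  P(X=0) = 0.172 + 0.012 + 0.094 = 0.278
  P(X=1) = 0.474 + 0.080 + 0.168 = 0.722
H(X) = -[0.278·log₂(0.278) + 0.722·log₂(0.722)]
  = 0.5134 + 0.3393 = 0.8527 bits

Marginal of Y (column sums):
  P(Y=0) = 0.172 + 0.474 = 0.646
  P(Y=1) = 0.012 + 0.080 = 0.092
  P(Y=2) = 0.094 + 0.168 = 0.262
H(X|Y) = Σ_y P(y)·H(X|Y=y):
  Y=0: P(Y=0) = 0.646, P(X|Y=0) = (86/323, 237/323) → H(X|Y=0) = 0.8360
  Y=1: P(Y=1) = 0.092, P(X|Y=1) = (3/23, 20/23) → H(X|Y=1) = 0.5586
  Y=2: P(Y=2) = 0.262, P(X|Y=2) = (47/131, 84/131) → H(X|Y=2) = 0.9417
H(X|Y) = 0.646·0.8360 + 0.092·0.5586 + 0.262·0.9417 = 0.8382 bits

I(X;Y) = H(X) - H(X|Y) = 0.8527 - 0.8382 = 0.0145 bits

Cross-check via I(X;Y) = H(X) + H(Y) - H(X,Y): computing H(Y) from the column sums and H(X,Y) from the 6 cells in the same way gives H(Y) = 1.2302 bits and H(X,Y) = 2.0684 bits, so
I(X;Y) = 0.8527 + 1.2302 - 2.0684 = 0.0145 bits ✓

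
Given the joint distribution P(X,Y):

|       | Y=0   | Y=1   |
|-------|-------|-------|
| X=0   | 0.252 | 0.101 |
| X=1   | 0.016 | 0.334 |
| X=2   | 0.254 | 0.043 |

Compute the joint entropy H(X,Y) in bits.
2.1564 bits

H(X,Y) = -Σ_{x,y} P(x,y) log₂ P(x,y). Per-cell terms -P(x,y)·log₂P(x,y):
  X=0: 0.50110, 0.33406
  X=1: 0.09545, 0.52841
  X=2: 0.50218, 0.19520
Sum of the 6 terms: H(X,Y) = 2.1564 bits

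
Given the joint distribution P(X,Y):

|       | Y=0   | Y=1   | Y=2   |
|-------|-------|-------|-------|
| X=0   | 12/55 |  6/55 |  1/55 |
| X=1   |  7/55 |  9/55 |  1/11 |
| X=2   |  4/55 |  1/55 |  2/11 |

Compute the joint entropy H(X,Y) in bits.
2.8806 bits

H(X,Y) = -Σ_{x,y} P(x,y) log₂ P(x,y). Per-cell terms -P(x,y)·log₂P(x,y):
  X=0: 0.4792, 0.3487, 0.1051
  X=1: 0.3785, 0.4273, 0.3145
  X=2: 0.2750, 0.1051, 0.4472
Sum of the 9 terms: H(X,Y) = 2.8806 bits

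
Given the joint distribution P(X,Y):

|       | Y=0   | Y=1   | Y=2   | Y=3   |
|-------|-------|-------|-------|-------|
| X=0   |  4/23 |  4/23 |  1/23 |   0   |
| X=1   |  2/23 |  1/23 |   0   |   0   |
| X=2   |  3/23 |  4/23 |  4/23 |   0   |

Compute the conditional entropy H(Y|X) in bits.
1.4167 bits

H(Y|X) = H(X,Y) - H(X)

H(X,Y) = -Σ_{x,y} P(x,y) log₂ P(x,y). Per-cell terms -P(x,y)·log₂P(x,y):
  X=0: 0.43888, 0.43888, 0.19668, 0.00000
  X=1: 0.30640, 0.19668, 0.00000, 0.00000
  X=2: 0.38330, 0.43888, 0.43888, 0.00000
  (cells with P = 0 contribute 0)
Sum of the 12 terms: H(X,Y) = 2.8386 bits

Marginal of X (row sums):
  P(X=0) = 4/23 + 4/23 + 1/23 + 0 = 9/23
  P(X=1) = 2/23 + 1/23 + 0 + 0 = 3/23
  P(X=2) = 3/23 + 4/23 + 4/23 + 0 = 11/23
H(X) = -[(9/23)·log₂(9/23) + (3/23)·log₂(3/23) + (11/23)·log₂(11/23)]
  = 0.52968 + 0.38330 + 0.50893 = 1.4219 bits

H(Y|X) = H(X,Y) - H(X) = 2.8386 - 1.4219 = 1.4167 bits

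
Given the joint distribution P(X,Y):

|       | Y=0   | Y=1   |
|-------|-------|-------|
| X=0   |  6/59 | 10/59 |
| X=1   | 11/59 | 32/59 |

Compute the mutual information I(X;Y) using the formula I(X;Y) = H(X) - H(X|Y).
0.0096 bits

I(X;Y) = H(X) - H(X|Y)

Marginal of X (row sums):
  P(X=0) = 6/59 + 10/59 = 16/59
  P(X=1) = 11/59 + 32/59 = 43/59
H(X) = -[(16/59)·log₂(16/59) + (43/59)·log₂(43/59)]
  = 0.51055 + 0.33261 = 0.8432 bits

Marginal of Y (column sums):
  P(Y=0) = 6/59 + 11/59 = 17/59
  P(Y=1) = 10/59 + 32/59 = 42/59
H(X|Y) = Σ_y P(y)·H(X|Y=y):
  Y=0: P(Y=0) = 17/59, P(X|Y=0) = (6/17, 11/17) → H(X|Y=0) = 0.93667
  Y=1: P(Y=1) = 42/59, P(X|Y=1) = (5/21, 16/21) → H(X|Y=1) = 0.79186
H(X|Y) = (17/59)·0.93667 + (42/59)·0.79186 = 0.8336 bits

I(X;Y) = H(X) - H(X|Y) = 0.8432 - 0.8336 = 0.0096 bits

Cross-check via I(X;Y) = H(X) + H(Y) - H(X,Y): computing H(Y) from the column sums and H(X,Y) from the 4 cells in the same way gives H(Y) = 0.8663 bits and H(X,Y) = 1.6999 bits, so
I(X;Y) = 0.8432 + 0.8663 - 1.6999 = 0.0096 bits ✓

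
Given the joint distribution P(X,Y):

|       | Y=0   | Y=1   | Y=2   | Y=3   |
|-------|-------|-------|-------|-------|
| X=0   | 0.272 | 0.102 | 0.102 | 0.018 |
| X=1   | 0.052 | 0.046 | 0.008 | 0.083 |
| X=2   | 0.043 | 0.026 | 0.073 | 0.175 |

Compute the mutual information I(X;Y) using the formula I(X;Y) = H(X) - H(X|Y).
0.2982 bits

I(X;Y) = H(X) - H(X|Y)

Marginal of X (row sums):
  P(X=0) = 0.272 + 0.102 + 0.102 + 0.018 = 0.494
  P(X=1) = 0.052 + 0.046 + 0.008 + 0.083 = 0.189
  P(X=2) = 0.043 + 0.026 + 0.073 + 0.175 = 0.317
H(X) = -[0.494·log₂(0.494) + 0.189·log₂(0.189) + 0.317·log₂(0.317)]
  = 0.5026 + 0.4543 + 0.5254 = 1.4823 bits

Marginal of Y (column sums):
  P(Y=0) = 0.272 + 0.052 + 0.043 = 0.367
  P(Y=1) = 0.102 + 0.046 + 0.026 = 0.174
  P(Y=2) = 0.102 + 0.008 + 0.073 = 0.183
  P(Y=3) = 0.018 + 0.083 + 0.175 = 0.276
H(X|Y) = Σ_y P(y)·H(X|Y=y):
  Y=0: P(Y=0) = 0.367, P(X|Y=0) = (272/367, 52/367, 43/367) → H(X|Y=0) = 1.0822
  Y=1: P(Y=1) = 0.174, P(X|Y=1) = (17/29, 23/87, 13/87) → H(X|Y=1) = 1.3689
  Y=2: P(Y=2) = 0.183, P(X|Y=2) = (34/61, 8/183, 73/183) → H(X|Y=2) = 1.1963
  Y=3: P(Y=3) = 0.276, P(X|Y=3) = (3/46, 83/276, 175/276) → H(X|Y=3) = 1.1949
H(X|Y) = 0.367·1.0822 + 0.174·1.3689 + 0.183·1.1963 + 0.276·1.1949 = 1.1841 bits

I(X;Y) = H(X) - H(X|Y) = 1.4823 - 1.1841 = 0.2982 bits

Cross-check via I(X;Y) = H(X) + H(Y) - H(X,Y): computing H(Y) from the column sums and H(X,Y) from the 12 cells in the same way gives H(Y) = 1.9307 bits and H(X,Y) = 3.1148 bits, so
I(X;Y) = 1.4823 + 1.9307 - 3.1148 = 0.2982 bits ✓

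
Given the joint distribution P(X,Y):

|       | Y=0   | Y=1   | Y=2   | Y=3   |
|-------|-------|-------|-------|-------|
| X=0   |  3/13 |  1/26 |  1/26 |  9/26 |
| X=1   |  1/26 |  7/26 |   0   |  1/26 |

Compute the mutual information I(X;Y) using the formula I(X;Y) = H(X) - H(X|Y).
0.4237 bits

I(X;Y) = H(X) - H(X|Y)

Marginal of X (row sums):
  P(X=0) = 3/13 + 1/26 + 1/26 + 9/26 = 17/26
  P(X=1) = 1/26 + 7/26 + 0 + 1/26 = 9/26
H(X) = -[(17/26)·log₂(17/26) + (9/26)·log₂(9/26)]
  = 0.40079 + 0.52979 = 0.9306 bits

Marginal of Y (column sums):
  P(Y=0) = 3/13 + 1/26 = 7/26
  P(Y=1) = 1/26 + 7/26 = 4/13
  P(Y=2) = 1/26 + 0 = 1/26
  P(Y=3) = 9/26 + 1/26 = 5/13
H(X|Y) = Σ_y P(y)·H(X|Y=y):
  Y=0: P(Y=0) = 7/26, P(X|Y=0) = (6/7, 1/7) → H(X|Y=0) = 0.59167
  Y=1: P(Y=1) = 4/13, P(X|Y=1) = (1/8, 7/8) → H(X|Y=1) = 0.54356
  Y=2: P(Y=2) = 1/26, P(X|Y=2) = (1, 0) → H(X|Y=2) = 0.00000
  Y=3: P(Y=3) = 5/13, P(X|Y=3) = (9/10, 1/10) → H(X|Y=3) = 0.46900
H(X|Y) = (7/26)·0.59167 + (4/13)·0.54356 + (1/26)·0.00000 + (5/13)·0.46900 = 0.5069 bits

I(X;Y) = H(X) - H(X|Y) = 0.9306 - 0.5069 = 0.4237 bits

Cross-check via I(X;Y) = H(X) + H(Y) - H(X,Y): computing H(Y) from the column sums and H(X,Y) from the 8 cells in the same way gives H(Y) = 1.7439 bits and H(X,Y) = 2.2508 bits, so
I(X;Y) = 0.9306 + 1.7439 - 2.2508 = 0.4237 bits ✓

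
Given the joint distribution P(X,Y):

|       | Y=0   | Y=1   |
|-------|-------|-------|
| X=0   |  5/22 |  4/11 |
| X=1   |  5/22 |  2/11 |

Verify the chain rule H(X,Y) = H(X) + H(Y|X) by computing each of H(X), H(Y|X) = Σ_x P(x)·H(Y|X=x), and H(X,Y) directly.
H(X) = 0.9760 bits, H(Y|X) = 0.9734 bits, H(X,Y) = 1.9495 bits

Marginal of X (row sums):
  P(X=0) = 5/22 + 4/11 = 13/22
  P(X=1) = 5/22 + 2/11 = 9/22
H(X) = -[(13/22)·log₂(13/22) + (9/22)·log₂(9/22)]
  = 0.4485 + 0.5275 = 0.9760 bits

H(Y|X) = Σ_x P(x)·H(Y|X=x):
  X=0: P(X=0) = 13/22, P(Y|X=0) = (5/13, 8/13) → H(Y|X=0) = 0.9612
  X=1: P(X=1) = 9/22, P(Y|X=1) = (5/9, 4/9) → H(Y|X=1) = 0.9911
H(Y|X) = (13/22)·0.9612 + (9/22)·0.9911 = 0.9734 bits

H(X,Y) = -Σ_{x,y} P(x,y) log₂ P(x,y). Per-cell terms -P(x,y)·log₂P(x,y):
  X=0: 0.4858, 0.5307
  X=1: 0.4858, 0.4472
Sum of the 4 terms: H(X,Y) = 1.9495 bits

Chain rule check:
  H(X) + H(Y|X) = 0.9760 + 0.9734 = 1.9494 bits
  H(X,Y) = 1.9495 bits
✓ Chain rule verified (Δ = 0.0001 is 4-dp rounding noise: each of the three values was rounded independently).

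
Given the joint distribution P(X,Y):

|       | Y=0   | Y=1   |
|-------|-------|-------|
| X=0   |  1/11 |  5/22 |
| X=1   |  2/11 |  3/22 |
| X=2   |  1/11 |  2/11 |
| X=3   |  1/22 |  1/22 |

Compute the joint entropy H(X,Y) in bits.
2.8065 bits

H(X,Y) = -Σ_{x,y} P(x,y) log₂ P(x,y). Per-cell terms -P(x,y)·log₂P(x,y):
  X=0: 0.31449, 0.48580
  X=1: 0.44717, 0.39197
  X=2: 0.31449, 0.44717
  X=3: 0.20270, 0.20270
Sum of the 8 terms: H(X,Y) = 2.8065 bits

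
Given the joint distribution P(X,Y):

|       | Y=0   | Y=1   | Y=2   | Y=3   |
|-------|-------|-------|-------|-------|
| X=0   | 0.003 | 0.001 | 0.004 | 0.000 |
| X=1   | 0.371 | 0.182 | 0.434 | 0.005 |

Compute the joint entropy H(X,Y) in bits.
1.6059 bits

H(X,Y) = -Σ_{x,y} P(x,y) log₂ P(x,y). Per-cell terms -P(x,y)·log₂P(x,y):
  X=0: 0.0251, 0.0100, 0.0319, 0.0000
  X=1: 0.5307, 0.4474, 0.5226, 0.0382
  (cells with P = 0 contribute 0)
Sum of the 8 terms: H(X,Y) = 1.6059 bits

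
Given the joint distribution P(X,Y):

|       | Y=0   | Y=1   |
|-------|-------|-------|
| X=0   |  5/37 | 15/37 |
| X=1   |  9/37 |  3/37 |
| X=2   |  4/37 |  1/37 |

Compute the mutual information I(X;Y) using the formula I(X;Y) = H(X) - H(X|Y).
0.2003 bits

I(X;Y) = H(X) - H(X|Y)

Marginal of X (row sums):
  P(X=0) = 5/37 + 15/37 = 20/37
  P(X=1) = 9/37 + 3/37 = 12/37
  P(X=2) = 4/37 + 1/37 = 5/37
H(X) = -[(20/37)·log₂(20/37) + (12/37)·log₂(12/37) + (5/37)·log₂(5/37)]
  = 0.4797 + 0.5269 + 0.3902 = 1.3968 bits

Marginal of Y (column sums):
  P(Y=0) = 5/37 + 9/37 + 4/37 = 18/37
  P(Y=1) = 15/37 + 3/37 + 1/37 = 19/37
H(X|Y) = Σ_y P(y)·H(X|Y=y):
  Y=0: P(Y=0) = 18/37, P(X|Y=0) = (5/18, 1/2, 2/9) → H(X|Y=0) = 1.4955
  Y=1: P(Y=1) = 19/37, P(X|Y=1) = (15/19, 3/19, 1/19) → H(X|Y=1) = 0.9133
H(X|Y) = (18/37)·1.4955 + (19/37)·0.9133 = 1.1965 bits

I(X;Y) = H(X) - H(X|Y) = 1.3968 - 1.1965 = 0.2003 bits

Cross-check via I(X;Y) = H(X) + H(Y) - H(X,Y): computing H(Y) from the column sums and H(X,Y) from the 6 cells in the same way gives H(Y) = 0.9995 bits and H(X,Y) = 2.1960 bits, so
I(X;Y) = 1.3968 + 0.9995 - 2.1960 = 0.2003 bits ✓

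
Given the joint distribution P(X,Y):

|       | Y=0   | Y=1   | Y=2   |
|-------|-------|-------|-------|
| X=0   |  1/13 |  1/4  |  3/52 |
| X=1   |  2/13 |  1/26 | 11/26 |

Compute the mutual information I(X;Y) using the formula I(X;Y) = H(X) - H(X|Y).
0.3314 bits

I(X;Y) = H(X) - H(X|Y)

Marginal of X (row sums):
  P(X=0) = 1/13 + 1/4 + 3/52 = 5/13
  P(X=1) = 2/13 + 1/26 + 11/26 = 8/13
H(X) = -[(5/13)·log₂(5/13) + (8/13)·log₂(8/13)]
  = 0.53020 + 0.43104 = 0.96124 bits

Marginal of Y (column sums):
  P(Y=0) = 1/13 + 2/13 = 3/13
  P(Y=1) = 1/4 + 1/26 = 15/52
  P(Y=2) = 3/52 + 11/26 = 25/52
H(X|Y) = Σ_y P(y)·H(X|Y=y):
  Y=0: P(Y=0) = 3/13, P(X|Y=0) = (1/3, 2/3) → H(X|Y=0) = 0.91830
  Y=1: P(Y=1) = 15/52, P(X|Y=1) = (13/15, 2/15) → H(X|Y=1) = 0.56651
  Y=2: P(Y=2) = 25/52, P(X|Y=2) = (3/25, 22/25) → H(X|Y=2) = 0.52936
H(X|Y) = (3/13)·0.91830 + (15/52)·0.56651 + (25/52)·0.52936 = 0.62983 bits

I(X;Y) = H(X) - H(X|Y) = 0.96124 - 0.62983 = 0.3314 bits

Cross-check via I(X;Y) = H(X) + H(Y) - H(X,Y): computing H(Y) from the column sums and H(X,Y) from the 6 cells in the same way gives H(Y) = 1.51353 bits and H(X,Y) = 2.14336 bits, so
I(X;Y) = 0.96124 + 1.51353 - 2.14336 = 0.3314 bits ✓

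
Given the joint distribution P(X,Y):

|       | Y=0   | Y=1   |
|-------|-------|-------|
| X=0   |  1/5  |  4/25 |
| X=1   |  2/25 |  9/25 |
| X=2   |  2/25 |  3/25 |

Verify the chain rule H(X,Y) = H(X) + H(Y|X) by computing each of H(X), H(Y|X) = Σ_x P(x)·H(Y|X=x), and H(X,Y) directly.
H(X) = 1.5161 bits, H(Y|X) = 0.8520 bits, H(X,Y) = 2.3681 bits

Marginal of X (row sums):
  P(X=0) = 1/5 + 4/25 = 9/25
  P(X=1) = 2/25 + 9/25 = 11/25
  P(X=2) = 2/25 + 3/25 = 1/5
H(X) = -[(9/25)·log₂(9/25) + (11/25)·log₂(11/25) + (1/5)·log₂(1/5)]
  = 0.5306 + 0.5211 + 0.4644 = 1.5161 bits

H(Y|X) = Σ_x P(x)·H(Y|X=x):
  X=0: P(X=0) = 9/25, P(Y|X=0) = (5/9, 4/9) → H(Y|X=0) = 0.9911
  X=1: P(X=1) = 11/25, P(Y|X=1) = (2/11, 9/11) → H(Y|X=1) = 0.6840
  X=2: P(X=2) = 1/5, P(Y|X=2) = (2/5, 3/5) → H(Y|X=2) = 0.9710
H(Y|X) = (9/25)·0.9911 + (11/25)·0.6840 + (1/5)·0.9710 = 0.8520 bits

H(X,Y) = -Σ_{x,y} P(x,y) log₂ P(x,y). Per-cell terms -P(x,y)·log₂P(x,y):
  X=0: 0.4644, 0.4230
  X=1: 0.2915, 0.5306
  X=2: 0.2915, 0.3671
Sum of the 6 terms: H(X,Y) = 2.3681 bits

Chain rule check:
  H(X) + H(Y|X) = 1.5161 + 0.8520 = 2.3681 bits
  H(X,Y) = 2.3681 bits
✓ Chain rule verified.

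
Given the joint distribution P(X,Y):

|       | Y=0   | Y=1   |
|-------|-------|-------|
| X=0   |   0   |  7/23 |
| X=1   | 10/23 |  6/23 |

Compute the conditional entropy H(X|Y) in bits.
0.5628 bits

H(X|Y) = H(X,Y) - H(Y)

H(X,Y) = -Σ_{x,y} P(x,y) log₂ P(x,y). Per-cell terms -P(x,y)·log₂P(x,y):
  X=0: 0.00000, 0.52232
  X=1: 0.52245, 0.50572
  (cells with P = 0 contribute 0)
Sum of the 4 terms: H(X,Y) = 1.5505 bits

Marginal of Y (column sums):
  P(Y=0) = 0 + 10/23 = 10/23
  P(Y=1) = 7/23 + 6/23 = 13/23
H(Y) = -[(10/23)·log₂(10/23) + (13/23)·log₂(13/23)]
  = 0.52245 + 0.46524 = 0.9877 bits

H(X|Y) = H(X,Y) - H(Y) = 1.5505 - 0.9877 = 0.5628 bits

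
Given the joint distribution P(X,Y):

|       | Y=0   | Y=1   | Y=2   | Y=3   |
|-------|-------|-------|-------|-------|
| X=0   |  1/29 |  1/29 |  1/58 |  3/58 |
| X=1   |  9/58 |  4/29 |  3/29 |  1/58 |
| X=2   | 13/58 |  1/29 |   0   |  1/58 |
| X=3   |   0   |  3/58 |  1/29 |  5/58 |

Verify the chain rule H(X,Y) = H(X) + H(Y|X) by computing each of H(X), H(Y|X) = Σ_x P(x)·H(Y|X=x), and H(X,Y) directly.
H(X) = 1.8708 bits, H(Y|X) = 1.4827 bits, H(X,Y) = 3.3534 bits

Marginal of X (row sums):
  P(X=0) = 1/29 + 1/29 + 1/58 + 3/58 = 4/29
  P(X=1) = 9/58 + 4/29 + 3/29 + 1/58 = 12/29
  P(X=2) = 13/58 + 1/29 + 0 + 1/58 = 8/29
  P(X=3) = 0 + 3/58 + 1/29 + 5/58 = 5/29
H(X) = -[(4/29)·log₂(4/29) + (12/29)·log₂(12/29) + (8/29)·log₂(8/29) + (5/29)·log₂(5/29)]
  = 0.39420 + 0.52677 + 0.51255 + 0.43725 = 1.8708 bits

H(Y|X) = Σ_x P(x)·H(Y|X=x):
  X=0: P(X=0) = 4/29, P(Y|X=0) = (1/4, 1/4, 1/8, 3/8) → H(Y|X=0) = 1.90564
  X=1: P(X=1) = 12/29, P(Y|X=1) = (3/8, 1/3, 1/4, 1/24) → H(Y|X=1) = 1.75000
  X=2: P(X=2) = 8/29, P(Y|X=2) = (13/16, 1/8, 0, 1/16) → H(Y|X=2) = 0.86839
  X=3: P(X=3) = 5/29, P(Y|X=3) = (0, 3/10, 1/5, 1/2) → H(Y|X=3) = 1.48548
H(Y|X) = (4/29)·1.90564 + (12/29)·1.75000 + (8/29)·0.86839 + (5/29)·1.48548 = 1.4827 bits

H(X,Y) = -Σ_{x,y} P(x,y) log₂ P(x,y). Per-cell terms -P(x,y)·log₂P(x,y):
  X=0: 0.16752, 0.16752, 0.10100, 0.22102
  X=1: 0.41711, 0.39420, 0.33859, 0.10100
  X=2: 0.48359, 0.16752, 0.00000, 0.10100
  X=3: 0.00000, 0.22102, 0.16752, 0.30483
  (cells with P = 0 contribute 0)
Sum of the 16 terms: H(X,Y) = 3.3534 bits

Chain rule check:
  H(X) + H(Y|X) = 1.8708 + 1.4827 = 3.3535 bits
  H(X,Y) = 3.3534 bits
✓ Chain rule verified (Δ = 0.0001 is 4-dp rounding noise: each of the three values was rounded independently).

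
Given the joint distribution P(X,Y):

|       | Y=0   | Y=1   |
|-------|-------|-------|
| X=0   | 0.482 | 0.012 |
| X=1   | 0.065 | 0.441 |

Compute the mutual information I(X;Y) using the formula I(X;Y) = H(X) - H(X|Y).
0.6322 bits

I(X;Y) = H(X) - H(X|Y)

Marginal of X (row sums):
  P(X=0) = 0.482 + 0.012 = 0.494
  P(X=1) = 0.065 + 0.441 = 0.506
H(X) = -[0.494·log₂(0.494) + 0.506·log₂(0.506)]
  = 0.5026 + 0.4973 = 0.9999 bits

Marginal of Y (column sums):
  P(Y=0) = 0.482 + 0.065 = 0.547
  P(Y=1) = 0.012 + 0.441 = 0.453
H(X|Y) = Σ_y P(y)·H(X|Y=y):
  Y=0: P(Y=0) = 0.547, P(X|Y=0) = (482/547, 65/547) → H(X|Y=0) = 0.5260
  Y=1: P(Y=1) = 0.453, P(X|Y=1) = (4/151, 147/151) → H(X|Y=1) = 0.1765
H(X|Y) = 0.547·0.5260 + 0.453·0.1765 = 0.3677 bits

I(X;Y) = H(X) - H(X|Y) = 0.9999 - 0.3677 = 0.6322 bits

Cross-check via I(X;Y) = H(X) + H(Y) - H(X,Y): computing H(Y) from the column sums and H(X,Y) from the 4 cells in the same way gives H(Y) = 0.9936 bits and H(X,Y) = 1.3613 bits, so
I(X;Y) = 0.9999 + 0.9936 - 1.3613 = 0.6322 bits ✓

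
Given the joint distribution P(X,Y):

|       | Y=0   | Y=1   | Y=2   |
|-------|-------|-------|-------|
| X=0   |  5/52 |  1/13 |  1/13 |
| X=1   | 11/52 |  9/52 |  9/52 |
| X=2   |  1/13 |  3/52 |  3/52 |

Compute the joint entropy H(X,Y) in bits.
3.0037 bits

H(X,Y) = -Σ_{x,y} P(x,y) log₂ P(x,y). Per-cell terms -P(x,y)·log₂P(x,y):
  X=0: 0.32486, 0.28465, 0.28465
  X=1: 0.47406, 0.43797, 0.43797
  X=2: 0.28465, 0.23743, 0.23743
Sum of the 9 terms: H(X,Y) = 3.0037 bits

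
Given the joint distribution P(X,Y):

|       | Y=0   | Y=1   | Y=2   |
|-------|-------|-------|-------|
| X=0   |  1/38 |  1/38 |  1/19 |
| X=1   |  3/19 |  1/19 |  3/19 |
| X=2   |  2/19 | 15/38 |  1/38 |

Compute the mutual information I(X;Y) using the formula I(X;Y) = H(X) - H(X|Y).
0.3069 bits

I(X;Y) = H(X) - H(X|Y)

Marginal of X (row sums):
  P(X=0) = 1/38 + 1/38 + 1/19 = 2/19
  P(X=1) = 3/19 + 1/19 + 3/19 = 7/19
  P(X=2) = 2/19 + 15/38 + 1/38 = 10/19
H(X) = -[(2/19)·log₂(2/19) + (7/19)·log₂(7/19) + (10/19)·log₂(10/19)]
  = 0.3419 + 0.5307 + 0.4874 = 1.3600 bits

Marginal of Y (column sums):
  P(Y=0) = 1/38 + 3/19 + 2/19 = 11/38
  P(Y=1) = 1/38 + 1/19 + 15/38 = 9/19
  P(Y=2) = 1/19 + 3/19 + 1/38 = 9/38
H(X|Y) = Σ_y P(y)·H(X|Y=y):
  Y=0: P(Y=0) = 11/38, P(X|Y=0) = (1/11, 6/11, 4/11) → H(X|Y=0) = 1.3222
  Y=1: P(Y=1) = 9/19, P(X|Y=1) = (1/18, 1/9, 5/6) → H(X|Y=1) = 0.8031
  Y=2: P(Y=2) = 9/38, P(X|Y=2) = (2/9, 2/3, 1/9) → H(X|Y=2) = 1.2244
H(X|Y) = (11/38)·1.3222 + (9/19)·0.8031 + (9/38)·1.2244 = 1.0531 bits

I(X;Y) = H(X) - H(X|Y) = 1.3600 - 1.0531 = 0.3069 bits

Cross-check via I(X;Y) = H(X) + H(Y) - H(X,Y): computing H(Y) from the column sums and H(X,Y) from the 9 cells in the same way gives H(Y) = 1.5205 bits and H(X,Y) = 2.5736 bits, so
I(X;Y) = 1.3600 + 1.5205 - 2.5736 = 0.3069 bits ✓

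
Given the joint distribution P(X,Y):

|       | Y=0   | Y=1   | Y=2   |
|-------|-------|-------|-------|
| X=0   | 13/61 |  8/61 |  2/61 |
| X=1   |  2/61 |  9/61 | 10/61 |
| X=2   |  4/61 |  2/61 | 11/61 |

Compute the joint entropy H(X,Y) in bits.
2.8831 bits

H(X,Y) = -Σ_{x,y} P(x,y) log₂ P(x,y). Per-cell terms -P(x,y)·log₂P(x,y):
  X=0: 0.475309, 0.384359, 0.161664
  X=1: 0.161664, 0.407333, 0.427674
  X=2: 0.257753, 0.161664, 0.445645
Sum of the 9 terms: H(X,Y) = 2.8831 bits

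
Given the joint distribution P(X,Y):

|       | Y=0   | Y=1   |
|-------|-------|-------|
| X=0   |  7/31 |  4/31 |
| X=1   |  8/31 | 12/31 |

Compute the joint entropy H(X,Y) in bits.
1.9003 bits

H(X,Y) = -Σ_{x,y} P(x,y) log₂ P(x,y). Per-cell terms -P(x,y)·log₂P(x,y):
  X=0: 0.4848, 0.3812
  X=1: 0.5043, 0.5300
Sum of the 4 terms: H(X,Y) = 1.9003 bits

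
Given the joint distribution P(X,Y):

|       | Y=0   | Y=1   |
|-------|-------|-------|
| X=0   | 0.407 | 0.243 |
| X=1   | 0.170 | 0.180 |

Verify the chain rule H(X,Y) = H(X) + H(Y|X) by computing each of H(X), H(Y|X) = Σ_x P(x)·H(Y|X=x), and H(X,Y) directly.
H(X) = 0.9341 bits, H(Y|X) = 0.9696 bits, H(X,Y) = 1.9037 bits

Marginal of X (row sums):
  P(X=0) = 0.407 + 0.243 = 0.650
  P(X=1) = 0.170 + 0.180 = 0.350
H(X) = -[0.650·log₂(0.650) + 0.350·log₂(0.350)]
  = 0.4040 + 0.5301 = 0.9341 bits

H(Y|X) = Σ_x P(x)·H(Y|X=x):
  X=0: P(X=0) = 0.650, P(Y|X=0) = (407/650, 243/650) → H(Y|X=0) = 0.9536
  X=1: P(X=1) = 0.350, P(Y|X=1) = (17/35, 18/35) → H(Y|X=1) = 0.9994
H(Y|X) = 0.650·0.9536 + 0.350·0.9994 = 0.9696 bits

H(X,Y) = -Σ_{x,y} P(x,y) log₂ P(x,y). Per-cell terms -P(x,y)·log₂P(x,y):
  X=0: 0.5278, 0.4960
  X=1: 0.4346, 0.4453
Sum of the 4 terms: H(X,Y) = 1.9037 bits

Chain rule check:
  H(X) + H(Y|X) = 0.9341 + 0.9696 = 1.9037 bits
  H(X,Y) = 1.9037 bits
✓ Chain rule verified.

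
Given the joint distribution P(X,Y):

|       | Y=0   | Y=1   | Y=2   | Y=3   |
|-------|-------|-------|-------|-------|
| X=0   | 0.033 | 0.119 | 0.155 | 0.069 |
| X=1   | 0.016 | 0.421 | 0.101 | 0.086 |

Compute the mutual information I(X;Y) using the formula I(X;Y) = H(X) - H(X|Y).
0.0983 bits

I(X;Y) = H(X) - H(X|Y)

Marginal of X (row sums):
  P(X=0) = 0.033 + 0.119 + 0.155 + 0.069 = 0.376
  P(X=1) = 0.016 + 0.421 + 0.101 + 0.086 = 0.624
H(X) = -[0.376·log₂(0.376) + 0.624·log₂(0.624)]
  = 0.5306 + 0.4246 = 0.9552 bits

Marginal of Y (column sums):
  P(Y=0) = 0.033 + 0.016 = 0.049
  P(Y=1) = 0.119 + 0.421 = 0.540
  P(Y=2) = 0.155 + 0.101 = 0.256
  P(Y=3) = 0.069 + 0.086 = 0.155
H(X|Y) = Σ_y P(y)·H(X|Y=y):
  Y=0: P(Y=0) = 0.049, P(X|Y=0) = (33/49, 16/49) → H(X|Y=0) = 0.9113
  Y=1: P(Y=1) = 0.540, P(X|Y=1) = (119/540, 421/540) → H(X|Y=1) = 0.7608
  Y=2: P(Y=2) = 0.256, P(X|Y=2) = (155/256, 101/256) → H(X|Y=2) = 0.9677
  Y=3: P(Y=3) = 0.155, P(X|Y=3) = (69/155, 86/155) → H(X|Y=3) = 0.9913
H(X|Y) = 0.049·0.9113 + 0.540·0.7608 + 0.256·0.9677 + 0.155·0.9913 = 0.8569 bits

I(X;Y) = H(X) - H(X|Y) = 0.9552 - 0.8569 = 0.0983 bits

Cross-check via I(X;Y) = H(X) + H(Y) - H(X,Y): computing H(Y) from the column sums and H(X,Y) from the 8 cells in the same way gives H(Y) = 1.6134 bits and H(X,Y) = 2.4703 bits, so
I(X;Y) = 0.9552 + 1.6134 - 2.4703 = 0.0983 bits ✓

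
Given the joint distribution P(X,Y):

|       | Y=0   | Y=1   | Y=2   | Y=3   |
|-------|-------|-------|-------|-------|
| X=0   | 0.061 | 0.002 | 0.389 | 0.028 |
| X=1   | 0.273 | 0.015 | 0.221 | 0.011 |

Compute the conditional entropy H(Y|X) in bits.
1.0946 bits

H(Y|X) = H(X,Y) - H(X)

H(X,Y) = -Σ_{x,y} P(x,y) log₂ P(x,y). Per-cell terms -P(x,y)·log₂P(x,y):
  X=0: 0.24614, 0.01793, 0.52988, 0.14444
  X=1: 0.51134, 0.09088, 0.48131, 0.07157
Sum of the 8 terms: H(X,Y) = 2.09349 bits

Marginal of X (row sums):
  P(X=0) = 0.061 + 0.002 + 0.389 + 0.028 = 0.480
  P(X=1) = 0.273 + 0.015 + 0.221 + 0.011 = 0.520
H(X) = -[0.480·log₂(0.480) + 0.520·log₂(0.520)]
  = 0.50827 + 0.49058 = 0.99885 bits

H(Y|X) = H(X,Y) - H(X) = 2.09349 - 0.99885 = 1.0946 bits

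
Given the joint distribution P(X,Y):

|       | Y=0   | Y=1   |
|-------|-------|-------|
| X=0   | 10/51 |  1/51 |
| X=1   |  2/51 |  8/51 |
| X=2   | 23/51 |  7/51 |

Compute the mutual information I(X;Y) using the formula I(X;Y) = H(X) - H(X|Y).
0.2000 bits

I(X;Y) = H(X) - H(X|Y)

Marginal of X (row sums):
  P(X=0) = 10/51 + 1/51 = 11/51
  P(X=1) = 2/51 + 8/51 = 10/51
  P(X=2) = 23/51 + 7/51 = 10/17
H(X) = -[(11/51)·log₂(11/51) + (10/51)·log₂(10/51) + (10/17)·log₂(10/17)]
  = 0.4773 + 0.4609 + 0.4503 = 1.3885 bits

Marginal of Y (column sums):
  P(Y=0) = 10/51 + 2/51 + 23/51 = 35/51
  P(Y=1) = 1/51 + 8/51 + 7/51 = 16/51
H(X|Y) = Σ_y P(y)·H(X|Y=y):
  Y=0: P(Y=0) = 35/51, P(X|Y=0) = (2/7, 2/35, 23/35) → H(X|Y=0) = 1.1504
  Y=1: P(Y=1) = 16/51, P(X|Y=1) = (1/16, 1/2, 7/16) → H(X|Y=1) = 1.2718
H(X|Y) = (35/51)·1.1504 + (16/51)·1.2718 = 1.1885 bits

I(X;Y) = H(X) - H(X|Y) = 1.3885 - 1.1885 = 0.2000 bits

Cross-check via I(X;Y) = H(X) + H(Y) - H(X,Y): computing H(Y) from the column sums and H(X,Y) from the 6 cells in the same way gives H(Y) = 0.8974 bits and H(X,Y) = 2.0859 bits, so
I(X;Y) = 1.3885 + 0.8974 - 2.0859 = 0.2000 bits ✓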